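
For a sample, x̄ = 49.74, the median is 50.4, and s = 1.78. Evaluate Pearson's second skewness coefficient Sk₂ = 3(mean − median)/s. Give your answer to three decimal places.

-1.112

Sk₂ = 3(49.74 − 50.4) / 1.78 = 3 × -0.6600 / 1.78
    = -1.9800 / 1.78 ≈ -1.112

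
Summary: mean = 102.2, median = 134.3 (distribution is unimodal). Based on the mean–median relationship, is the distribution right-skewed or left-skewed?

mean − median = 102.2 − 134.3 = -32.1
mean < median ⇒ the longer tail is on the left ⇒ left-skewed (negatively skewed).

left-skewed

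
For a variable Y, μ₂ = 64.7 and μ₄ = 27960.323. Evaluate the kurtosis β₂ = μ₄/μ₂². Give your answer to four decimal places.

μ₂² = 64.7² = 4186.09000
μ₄/μ₂² = 27960.323 / 4186.09000 = 6.67934
β₂ ≈ 6.6793

6.6793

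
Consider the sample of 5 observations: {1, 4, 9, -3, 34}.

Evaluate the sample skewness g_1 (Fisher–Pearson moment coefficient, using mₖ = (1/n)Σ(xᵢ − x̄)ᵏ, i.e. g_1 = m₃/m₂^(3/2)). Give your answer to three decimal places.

x̄ = (1 + 4 + 9 - 3 + 34) / 5 = 9.0000
deviations (xᵢ − x̄): -8.0000, -5.0000, 0.0000, -12.0000, 25.0000
Σ(xᵢ − x̄)² = 858.0000 ⇒ m₂ = 858.0000/5 = 171.60000
Σ(xᵢ − x̄)³ = 13260.0000 ⇒ m₃ = 13260.0000/5 = 2652.00000
m₂^(3/2) = 171.60000^(1.5) = 2247.89450
g_1 = m₃ / m₂^(3/2) = 2652.00000 / 2247.89450 ≈ 1.180

1.180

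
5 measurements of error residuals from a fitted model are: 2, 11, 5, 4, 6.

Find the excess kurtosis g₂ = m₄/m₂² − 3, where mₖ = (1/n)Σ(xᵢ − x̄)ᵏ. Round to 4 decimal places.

x̄ = 5.6000
Σ(xᵢ − x̄)² = 45.2000 ⇒ m₂ = 9.04000
Σ(xᵢ − x̄)⁴ = 1024.9760 ⇒ m₄ = 204.99520
m₂² = 81.72160
g₂ = m₄/m₂² − 3 = 2.50846 − 3 ≈ -0.4915

-0.4915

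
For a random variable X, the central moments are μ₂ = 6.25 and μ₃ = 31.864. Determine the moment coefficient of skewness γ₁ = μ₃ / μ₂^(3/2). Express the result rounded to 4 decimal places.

2.0393

σ = √μ₂ = √6.25 = 2.50000
σ³ = μ₂^(3/2) = 15.62500
γ₁ = μ₃/σ³ = 31.864 / 15.62500 ≈ 2.0393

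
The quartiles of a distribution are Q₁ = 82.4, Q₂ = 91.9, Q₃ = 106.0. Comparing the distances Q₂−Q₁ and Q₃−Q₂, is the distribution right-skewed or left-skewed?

right-skewed

Q₂ − Q₁ = 9.5;  Q₃ − Q₂ = 14.1
Q₃ − Q₂ > Q₂ − Q₁ ⇒ the upper half is more spread out ⇒ right-skewed.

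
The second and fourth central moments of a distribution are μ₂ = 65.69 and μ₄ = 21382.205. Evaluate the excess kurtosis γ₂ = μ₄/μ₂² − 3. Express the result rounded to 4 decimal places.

1.9551

μ₂² = 65.69² = 4315.17610
μ₄/μ₂² = 21382.205 / 4315.17610 = 4.95512
γ₂ = 4.95512 − 3 ≈ 1.9551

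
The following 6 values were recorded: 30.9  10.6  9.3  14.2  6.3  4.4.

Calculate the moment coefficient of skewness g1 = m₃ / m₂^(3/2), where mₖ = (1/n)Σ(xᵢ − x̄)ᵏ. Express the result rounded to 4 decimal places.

1.3101

x̄ = (30.9 + 10.6 + 9.3 + 14.2 + 6.3 + 4.4) / 6 = 12.6167
deviations (xᵢ − x̄): 18.2833, -2.0167, -3.3167, 1.5833, -6.3167, -8.2167
Σ(xᵢ − x̄)² = 459.2683 ⇒ m₂ = 459.2683/6 = 76.54472
Σ(xᵢ − x̄)³ = 5264.2676 ⇒ m₃ = 5264.2676/6 = 877.37793
m₂^(3/2) = 76.54472^(1.5) = 669.68856
g1 = m₃ / m₂^(3/2) = 877.37793 / 669.68856 ≈ 1.3101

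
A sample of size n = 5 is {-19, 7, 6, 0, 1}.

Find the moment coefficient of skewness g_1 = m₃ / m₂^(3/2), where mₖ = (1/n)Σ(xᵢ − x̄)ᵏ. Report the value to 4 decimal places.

-1.1955

x̄ = (-19 + 7 + 6 + 0 + 1) / 5 = -1.0000
deviations (xᵢ − x̄): -18.0000, 8.0000, 7.0000, 1.0000, 2.0000
Σ(xᵢ − x̄)² = 442.0000 ⇒ m₂ = 442.0000/5 = 88.40000
Σ(xᵢ − x̄)³ = -4968.0000 ⇒ m₃ = -4968.0000/5 = -993.60000
m₂^(3/2) = 88.40000^(1.5) = 831.14806
g_1 = m₃ / m₂^(3/2) = -993.60000 / 831.14806 ≈ -1.1955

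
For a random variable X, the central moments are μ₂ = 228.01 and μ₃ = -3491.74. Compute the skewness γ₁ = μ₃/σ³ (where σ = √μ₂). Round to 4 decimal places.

σ = √μ₂ = √228.01 = 15.10000
σ³ = μ₂^(3/2) = 3442.95100
γ₁ = μ₃/σ³ = -3491.74 / 3442.95100 ≈ -1.0142

-1.0142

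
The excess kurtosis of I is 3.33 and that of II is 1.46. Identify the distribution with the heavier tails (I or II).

I

Higher excess kurtosis ⇒ heavier tails relative to the normal distribution.
3.33 vs 1.46: the larger is 3.33, so I has heavier tails.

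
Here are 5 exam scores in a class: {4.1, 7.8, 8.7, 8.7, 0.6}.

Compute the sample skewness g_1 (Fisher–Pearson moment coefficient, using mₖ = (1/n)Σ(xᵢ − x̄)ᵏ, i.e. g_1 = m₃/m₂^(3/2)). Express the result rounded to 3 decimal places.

-0.721

x̄ = (4.1 + 7.8 + 8.7 + 8.7 + 0.6) / 5 = 5.9800
deviations (xᵢ − x̄): -1.8800, 1.8200, 2.7200, 2.7200, -5.3800
Σ(xᵢ − x̄)² = 50.5880 ⇒ m₂ = 50.5880/5 = 10.11760
Σ(xᵢ − x̄)³ = -116.0897 ⇒ m₃ = -116.0897/5 = -23.21794
m₂^(3/2) = 10.11760^(1.5) = 32.18224
g_1 = m₃ / m₂^(3/2) = -23.21794 / 32.18224 ≈ -0.721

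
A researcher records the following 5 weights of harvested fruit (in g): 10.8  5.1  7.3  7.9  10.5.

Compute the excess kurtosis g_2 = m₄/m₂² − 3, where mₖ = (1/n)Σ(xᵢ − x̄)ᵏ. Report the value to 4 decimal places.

x̄ = 8.3200
Σ(xᵢ − x̄)² = 22.4880 ⇒ m₂ = 4.49760
Σ(xᵢ − x̄)⁴ = 169.0300 ⇒ m₄ = 33.80600
m₂² = 20.22841
g_2 = m₄/m₂² − 3 = 1.67121 − 3 ≈ -1.3288

-1.3288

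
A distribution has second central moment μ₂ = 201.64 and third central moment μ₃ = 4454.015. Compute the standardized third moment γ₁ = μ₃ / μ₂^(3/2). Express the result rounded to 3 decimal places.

σ = √μ₂ = √201.64 = 14.20000
σ³ = μ₂^(3/2) = 2863.28800
γ₁ = μ₃/σ³ = 4454.015 / 2863.28800 ≈ 1.556

1.556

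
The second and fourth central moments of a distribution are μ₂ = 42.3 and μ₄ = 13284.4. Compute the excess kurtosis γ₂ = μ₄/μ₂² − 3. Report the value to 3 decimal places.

μ₂² = 42.3² = 1789.29000
μ₄/μ₂² = 13284.4 / 1789.29000 = 7.42440
γ₂ = 7.42440 − 3 ≈ 4.424

4.424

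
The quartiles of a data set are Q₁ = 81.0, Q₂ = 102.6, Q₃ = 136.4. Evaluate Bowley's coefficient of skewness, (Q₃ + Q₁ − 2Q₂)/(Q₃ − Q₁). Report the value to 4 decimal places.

0.2202

numerator: Q₃ + Q₁ − 2Q₂ = 136.4 + 81.0 − 2×102.6 = 12.2000
denominator: Q₃ − Q₁ = 136.4 − 81.0 = 55.4000
Bowley skewness = 12.2000 / 55.4000 ≈ 0.2202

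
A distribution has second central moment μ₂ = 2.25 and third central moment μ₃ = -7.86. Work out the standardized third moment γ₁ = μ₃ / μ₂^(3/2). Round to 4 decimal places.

-2.3289

σ = √μ₂ = √2.25 = 1.50000
σ³ = μ₂^(3/2) = 3.37500
γ₁ = μ₃/σ³ = -7.86 / 3.37500 ≈ -2.3289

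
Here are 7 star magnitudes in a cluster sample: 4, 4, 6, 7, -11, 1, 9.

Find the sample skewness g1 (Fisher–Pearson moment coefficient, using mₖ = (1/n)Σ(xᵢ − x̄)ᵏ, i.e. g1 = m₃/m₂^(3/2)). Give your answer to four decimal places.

x̄ = (4 + 4 + 6 + 7 - 11 + 1 + 9) / 7 = 2.8571
deviations (xᵢ − x̄): 1.1429, 1.1429, 3.1429, 4.1429, -13.8571, -1.8571, 6.1429
Σ(xᵢ − x̄)² = 262.8571 ⇒ m₂ = 262.8571/7 = 37.55102
Σ(xᵢ − x̄)³ = -2330.3265 ⇒ m₃ = -2330.3265/7 = -332.90379
m₂^(3/2) = 37.55102^(1.5) = 230.10848
g1 = m₃ / m₂^(3/2) = -332.90379 / 230.10848 ≈ -1.4467

-1.4467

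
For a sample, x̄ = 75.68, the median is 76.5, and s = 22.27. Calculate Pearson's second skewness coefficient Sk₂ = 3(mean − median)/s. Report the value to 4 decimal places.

-0.1105

Sk₂ = 3(75.68 − 76.5) / 22.27 = 3 × -0.8200 / 22.27
    = -2.4600 / 22.27 ≈ -0.1105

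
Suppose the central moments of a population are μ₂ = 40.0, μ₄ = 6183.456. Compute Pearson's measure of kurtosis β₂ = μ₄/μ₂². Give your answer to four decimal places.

3.8647

μ₂² = 40.0² = 1600.00000
μ₄/μ₂² = 6183.456 / 1600.00000 = 3.86466
β₂ ≈ 3.8647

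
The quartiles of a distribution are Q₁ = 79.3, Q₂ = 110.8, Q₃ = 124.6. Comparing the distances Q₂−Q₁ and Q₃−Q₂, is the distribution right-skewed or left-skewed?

left-skewed

Q₂ − Q₁ = 31.5;  Q₃ − Q₂ = 13.8
Q₂ − Q₁ > Q₃ − Q₂ ⇒ the lower half is more spread out ⇒ left-skewed.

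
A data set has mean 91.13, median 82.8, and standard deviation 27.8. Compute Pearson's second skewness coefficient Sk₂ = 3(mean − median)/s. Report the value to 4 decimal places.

Sk₂ = 3(91.13 − 82.8) / 27.8 = 3 × 8.3300 / 27.8
    = 24.9900 / 27.8 ≈ 0.8989

0.8989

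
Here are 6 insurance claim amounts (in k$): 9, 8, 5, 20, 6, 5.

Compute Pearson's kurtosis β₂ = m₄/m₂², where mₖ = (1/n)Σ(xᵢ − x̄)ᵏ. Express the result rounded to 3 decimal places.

x̄ = 8.8333
Σ(xᵢ − x̄)² = 162.8333 ⇒ m₂ = 27.13889
Σ(xᵢ − x̄)⁴ = 16045.4861 ⇒ m₄ = 2674.24769
m₂² = 736.51929
β₂ = m₄/m₂² = 2674.24769 / 736.51929 ≈ 3.631

3.631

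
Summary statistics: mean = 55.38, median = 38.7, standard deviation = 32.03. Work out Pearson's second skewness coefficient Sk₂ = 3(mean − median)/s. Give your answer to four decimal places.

Sk₂ = 3(55.38 − 38.7) / 32.03 = 3 × 16.6800 / 32.03
    = 50.0400 / 32.03 ≈ 1.5623

1.5623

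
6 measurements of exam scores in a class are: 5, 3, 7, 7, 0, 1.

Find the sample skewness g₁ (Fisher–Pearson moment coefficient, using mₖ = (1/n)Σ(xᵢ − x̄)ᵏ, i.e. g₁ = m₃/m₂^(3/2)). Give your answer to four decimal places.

-0.1188

x̄ = (5 + 3 + 7 + 7 + 0 + 1) / 6 = 3.8333
deviations (xᵢ − x̄): 1.1667, -0.8333, 3.1667, 3.1667, -3.8333, -2.8333
Σ(xᵢ − x̄)² = 44.8333 ⇒ m₂ = 44.8333/6 = 7.47222
Σ(xᵢ − x̄)³ = -14.5556 ⇒ m₃ = -14.5556/6 = -2.42593
m₂^(3/2) = 7.47222^(1.5) = 20.42559
g₁ = m₃ / m₂^(3/2) = -2.42593 / 20.42559 ≈ -0.1188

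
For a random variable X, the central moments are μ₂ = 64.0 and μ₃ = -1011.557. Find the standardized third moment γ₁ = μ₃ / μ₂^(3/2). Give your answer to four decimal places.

-1.9757

σ = √μ₂ = √64.0 = 8.00000
σ³ = μ₂^(3/2) = 512.00000
γ₁ = μ₃/σ³ = -1011.557 / 512.00000 ≈ -1.9757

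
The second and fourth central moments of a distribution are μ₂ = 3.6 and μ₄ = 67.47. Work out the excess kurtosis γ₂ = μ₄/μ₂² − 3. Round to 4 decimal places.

2.2060

μ₂² = 3.6² = 12.96000
μ₄/μ₂² = 67.47 / 12.96000 = 5.20602
γ₂ = 5.20602 − 3 ≈ 2.2060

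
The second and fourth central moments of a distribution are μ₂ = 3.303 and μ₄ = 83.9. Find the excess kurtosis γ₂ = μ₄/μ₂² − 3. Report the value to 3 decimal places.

4.690

μ₂² = 3.303² = 10.90981
μ₄/μ₂² = 83.9 / 10.90981 = 7.69033
γ₂ = 7.69033 − 3 ≈ 4.690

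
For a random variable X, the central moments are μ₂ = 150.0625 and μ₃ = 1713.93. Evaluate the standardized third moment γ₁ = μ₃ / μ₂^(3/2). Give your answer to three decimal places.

σ = √μ₂ = √150.0625 = 12.25000
σ³ = μ₂^(3/2) = 1838.26563
γ₁ = μ₃/σ³ = 1713.93 / 1838.26563 ≈ 0.932

0.932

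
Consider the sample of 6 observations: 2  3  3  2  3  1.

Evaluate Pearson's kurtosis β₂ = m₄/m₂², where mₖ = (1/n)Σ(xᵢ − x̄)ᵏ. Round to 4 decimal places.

x̄ = 2.3333
Σ(xᵢ − x̄)² = 3.3333 ⇒ m₂ = 0.55556
Σ(xᵢ − x̄)⁴ = 3.7778 ⇒ m₄ = 0.62963
m₂² = 0.30864
β₂ = m₄/m₂² = 0.62963 / 0.30864 ≈ 2.0400

2.0400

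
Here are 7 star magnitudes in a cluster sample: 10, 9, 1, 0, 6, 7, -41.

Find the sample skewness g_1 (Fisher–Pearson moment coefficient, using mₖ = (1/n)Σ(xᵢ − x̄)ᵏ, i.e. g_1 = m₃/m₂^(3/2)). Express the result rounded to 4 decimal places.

-1.8586

x̄ = (10 + 9 + 1 + 0 + 6 + 7 - 41) / 7 = -1.1429
deviations (xᵢ − x̄): 11.1429, 10.1429, 2.1429, 1.1429, 7.1429, 8.1429, -39.8571
Σ(xᵢ − x̄)² = 1938.8571 ⇒ m₂ = 1938.8571/7 = 276.97959
Σ(xᵢ − x̄)³ = -59974.0408 ⇒ m₃ = -59974.0408/7 = -8567.72012
m₂^(3/2) = 276.97959^(1.5) = 4609.68932
g_1 = m₃ / m₂^(3/2) = -8567.72012 / 4609.68932 ≈ -1.8586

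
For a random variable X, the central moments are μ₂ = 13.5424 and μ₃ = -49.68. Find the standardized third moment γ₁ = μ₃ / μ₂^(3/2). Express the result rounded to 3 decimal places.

-0.997

σ = √μ₂ = √13.5424 = 3.68000
σ³ = μ₂^(3/2) = 49.83603
γ₁ = μ₃/σ³ = -49.68 / 49.83603 ≈ -0.997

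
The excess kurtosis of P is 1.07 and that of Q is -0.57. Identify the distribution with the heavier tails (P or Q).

P

Higher excess kurtosis ⇒ heavier tails relative to the normal distribution.
1.07 vs -0.57: the larger is 1.07, so P has heavier tails. (P is leptokurtic — heavier-than-normal tails; the other is platykurtic.)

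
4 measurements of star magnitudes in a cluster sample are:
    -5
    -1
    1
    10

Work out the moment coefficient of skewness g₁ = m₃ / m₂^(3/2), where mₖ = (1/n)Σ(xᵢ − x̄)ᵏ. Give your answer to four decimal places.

0.6246

x̄ = (-5 - 1 + 1 + 10) / 4 = 1.2500
deviations (xᵢ − x̄): -6.2500, -2.2500, -0.2500, 8.7500
Σ(xᵢ − x̄)² = 120.7500 ⇒ m₂ = 120.7500/4 = 30.18750
Σ(xᵢ − x̄)³ = 414.3750 ⇒ m₃ = 414.3750/4 = 103.59375
m₂^(3/2) = 30.18750^(1.5) = 165.85964
g₁ = m₃ / m₂^(3/2) = 103.59375 / 165.85964 ≈ 0.6246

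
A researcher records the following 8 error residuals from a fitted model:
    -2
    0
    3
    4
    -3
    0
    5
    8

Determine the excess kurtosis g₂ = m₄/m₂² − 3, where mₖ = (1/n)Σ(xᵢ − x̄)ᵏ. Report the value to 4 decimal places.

x̄ = 1.8750
Σ(xᵢ − x̄)² = 98.8750 ⇒ m₂ = 12.35938
Σ(xᵢ − x̄)⁴ = 2339.7754 ⇒ m₄ = 292.47192
m₂² = 152.75415
g₂ = m₄/m₂² − 3 = 1.91466 − 3 ≈ -1.0853

-1.0853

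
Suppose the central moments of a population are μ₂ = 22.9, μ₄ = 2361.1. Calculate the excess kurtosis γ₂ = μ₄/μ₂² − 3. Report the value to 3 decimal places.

μ₂² = 22.9² = 524.41000
μ₄/μ₂² = 2361.1 / 524.41000 = 4.50239
γ₂ = 4.50239 − 3 ≈ 1.502

1.502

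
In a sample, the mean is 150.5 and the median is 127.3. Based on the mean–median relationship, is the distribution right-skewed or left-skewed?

mean − median = 150.5 − 127.3 = 23.2
mean > median ⇒ the longer tail is on the right ⇒ right-skewed (positively skewed).

right-skewed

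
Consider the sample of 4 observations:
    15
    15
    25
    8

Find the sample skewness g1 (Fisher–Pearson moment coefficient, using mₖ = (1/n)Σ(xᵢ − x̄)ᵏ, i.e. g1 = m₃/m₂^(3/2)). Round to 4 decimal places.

0.3658

x̄ = (15 + 15 + 25 + 8) / 4 = 15.7500
deviations (xᵢ − x̄): -0.7500, -0.7500, 9.2500, -7.7500
Σ(xᵢ − x̄)² = 146.7500 ⇒ m₂ = 146.7500/4 = 36.68750
Σ(xᵢ − x̄)³ = 325.1250 ⇒ m₃ = 325.1250/4 = 81.28125
m₂^(3/2) = 36.68750^(1.5) = 222.21695
g1 = m₃ / m₂^(3/2) = 81.28125 / 222.21695 ≈ 0.3658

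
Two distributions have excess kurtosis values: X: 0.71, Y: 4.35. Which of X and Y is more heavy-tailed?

Higher excess kurtosis ⇒ heavier tails relative to the normal distribution.
0.71 vs 4.35: the larger is 4.35, so Y has heavier tails.

Y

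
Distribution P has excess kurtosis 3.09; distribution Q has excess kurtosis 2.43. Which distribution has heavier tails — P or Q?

P

Higher excess kurtosis ⇒ heavier tails relative to the normal distribution.
3.09 vs 2.43: the larger is 3.09, so P has heavier tails.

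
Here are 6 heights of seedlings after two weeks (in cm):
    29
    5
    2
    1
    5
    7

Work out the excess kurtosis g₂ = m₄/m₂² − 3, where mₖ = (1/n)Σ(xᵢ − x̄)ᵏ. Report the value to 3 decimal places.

x̄ = 8.1667
Σ(xᵢ − x̄)² = 544.8333 ⇒ m₂ = 90.80556
Σ(xᵢ − x̄)⁴ = 192667.1528 ⇒ m₄ = 32111.19213
m₂² = 8245.64892
g₂ = m₄/m₂² − 3 = 3.89432 − 3 ≈ 0.894

0.894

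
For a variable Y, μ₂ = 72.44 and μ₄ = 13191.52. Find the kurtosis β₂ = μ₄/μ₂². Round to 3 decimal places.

2.514

μ₂² = 72.44² = 5247.55360
μ₄/μ₂² = 13191.52 / 5247.55360 = 2.51384
β₂ ≈ 2.514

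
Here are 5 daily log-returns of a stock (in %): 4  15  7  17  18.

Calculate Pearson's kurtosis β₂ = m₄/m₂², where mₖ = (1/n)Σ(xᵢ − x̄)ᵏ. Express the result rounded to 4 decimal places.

x̄ = 12.2000
Σ(xᵢ − x̄)² = 158.8000 ⇒ m₂ = 31.76000
Σ(xᵢ − x̄)⁴ = 6976.3360 ⇒ m₄ = 1395.26720
m₂² = 1008.69760
β₂ = m₄/m₂² = 1395.26720 / 1008.69760 ≈ 1.3832

1.3832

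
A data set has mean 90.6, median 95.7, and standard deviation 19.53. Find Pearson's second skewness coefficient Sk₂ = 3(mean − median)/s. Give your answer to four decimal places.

-0.7834

Sk₂ = 3(90.6 − 95.7) / 19.53 = 3 × -5.1000 / 19.53
    = -15.3000 / 19.53 ≈ -0.7834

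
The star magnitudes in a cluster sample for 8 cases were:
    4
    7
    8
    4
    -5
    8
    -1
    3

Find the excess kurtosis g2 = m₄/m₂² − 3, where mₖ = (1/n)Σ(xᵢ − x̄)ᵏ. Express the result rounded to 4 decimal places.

-0.5228

x̄ = 3.5000
Σ(xᵢ − x̄)² = 146.0000 ⇒ m₂ = 18.25000
Σ(xᵢ − x̄)⁴ = 6600.5000 ⇒ m₄ = 825.06250
m₂² = 333.06250
g2 = m₄/m₂² − 3 = 2.47720 − 3 ≈ -0.5228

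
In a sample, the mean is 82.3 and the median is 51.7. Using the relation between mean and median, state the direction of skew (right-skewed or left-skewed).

mean − median = 82.3 − 51.7 = 30.6
mean > median ⇒ the longer tail is on the right ⇒ right-skewed (positively skewed).

right-skewed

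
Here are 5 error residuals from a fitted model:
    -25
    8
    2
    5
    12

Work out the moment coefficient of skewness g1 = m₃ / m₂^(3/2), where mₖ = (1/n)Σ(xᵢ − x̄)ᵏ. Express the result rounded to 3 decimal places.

x̄ = (-25 + 8 + 2 + 5 + 12) / 5 = 0.4000
deviations (xᵢ − x̄): -25.4000, 7.6000, 1.6000, 4.6000, 11.6000
Σ(xᵢ − x̄)² = 861.2000 ⇒ m₂ = 861.2000/5 = 172.24000
Σ(xᵢ − x̄)³ = -14285.7600 ⇒ m₃ = -14285.7600/5 = -2857.15200
m₂^(3/2) = 172.24000^(1.5) = 2260.48185
g1 = m₃ / m₂^(3/2) = -2857.15200 / 2260.48185 ≈ -1.264

-1.264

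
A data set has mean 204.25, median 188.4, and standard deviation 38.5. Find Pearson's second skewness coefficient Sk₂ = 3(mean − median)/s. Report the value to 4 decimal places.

1.2351

Sk₂ = 3(204.25 − 188.4) / 38.5 = 3 × 15.8500 / 38.5
    = 47.5500 / 38.5 ≈ 1.2351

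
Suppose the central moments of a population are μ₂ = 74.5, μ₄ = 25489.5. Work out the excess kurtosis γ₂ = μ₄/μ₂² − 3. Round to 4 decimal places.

μ₂² = 74.5² = 5550.25000
μ₄/μ₂² = 25489.5 / 5550.25000 = 4.59250
γ₂ = 4.59250 − 3 ≈ 1.5925

1.5925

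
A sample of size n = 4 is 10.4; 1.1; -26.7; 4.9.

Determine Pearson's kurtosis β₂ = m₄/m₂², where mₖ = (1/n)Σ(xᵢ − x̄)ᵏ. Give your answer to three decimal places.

2.205

x̄ = -2.5750
Σ(xᵢ − x̄)² = 819.7475 ⇒ m₂ = 204.93688
Σ(xᵢ − x̄)⁴ = 370388.6081 ⇒ m₄ = 92597.15201
m₂² = 41999.12273
β₂ = m₄/m₂² = 92597.15201 / 41999.12273 ≈ 2.205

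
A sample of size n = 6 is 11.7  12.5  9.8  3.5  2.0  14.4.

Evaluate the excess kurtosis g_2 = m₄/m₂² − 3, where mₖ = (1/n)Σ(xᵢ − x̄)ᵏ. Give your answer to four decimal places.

x̄ = 8.9833
Σ(xᵢ − x̄)² = 128.5883 ⇒ m₂ = 21.43139
Σ(xᵢ − x̄)⁴ = 4350.9425 ⇒ m₄ = 725.15709
m₂² = 459.30443
g_2 = m₄/m₂² − 3 = 1.57882 − 3 ≈ -1.4212

-1.4212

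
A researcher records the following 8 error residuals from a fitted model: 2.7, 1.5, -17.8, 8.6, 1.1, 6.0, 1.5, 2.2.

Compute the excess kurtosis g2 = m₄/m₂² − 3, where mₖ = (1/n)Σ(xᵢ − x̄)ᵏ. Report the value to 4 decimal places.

2.0483

x̄ = 0.7250
Σ(xᵢ − x̄)² = 440.4350 ⇒ m₂ = 55.05438
Σ(xᵢ − x̄)⁴ = 122410.4022 ⇒ m₄ = 15301.30028
m₂² = 3030.98421
g2 = m₄/m₂² − 3 = 5.04829 − 3 ≈ 2.0483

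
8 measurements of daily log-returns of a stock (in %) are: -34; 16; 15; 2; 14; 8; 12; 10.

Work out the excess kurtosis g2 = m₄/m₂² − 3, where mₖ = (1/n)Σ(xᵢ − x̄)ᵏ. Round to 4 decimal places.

2.3141

x̄ = 5.3750
Σ(xᵢ − x̄)² = 1913.8750 ⇒ m₂ = 239.23438
Σ(xᵢ − x̄)⁴ = 2433132.8066 ⇒ m₄ = 304141.60083
m₂² = 57233.08618
g2 = m₄/m₂² − 3 = 5.31409 − 3 ≈ 2.3141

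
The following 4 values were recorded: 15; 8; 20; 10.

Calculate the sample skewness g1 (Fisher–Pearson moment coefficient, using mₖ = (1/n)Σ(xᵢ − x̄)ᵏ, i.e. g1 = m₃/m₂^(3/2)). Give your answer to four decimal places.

x̄ = (15 + 8 + 20 + 10) / 4 = 13.2500
deviations (xᵢ − x̄): 1.7500, -5.2500, 6.7500, -3.2500
Σ(xᵢ − x̄)² = 86.7500 ⇒ m₂ = 86.7500/4 = 21.68750
Σ(xᵢ − x̄)³ = 133.8750 ⇒ m₃ = 133.8750/4 = 33.46875
m₂^(3/2) = 21.68750^(1.5) = 100.99834
g1 = m₃ / m₂^(3/2) = 33.46875 / 100.99834 ≈ 0.3314

0.3314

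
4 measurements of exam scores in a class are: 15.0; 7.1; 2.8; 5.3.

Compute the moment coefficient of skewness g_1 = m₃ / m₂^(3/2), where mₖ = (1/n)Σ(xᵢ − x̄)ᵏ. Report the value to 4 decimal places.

0.7752

x̄ = (15.0 + 7.1 + 2.8 + 5.3) / 4 = 7.5500
deviations (xᵢ − x̄): 7.4500, -0.4500, -4.7500, -2.2500
Σ(xᵢ − x̄)² = 83.3300 ⇒ m₂ = 83.3300/4 = 20.83250
Σ(xᵢ − x̄)³ = 294.8400 ⇒ m₃ = 294.8400/4 = 73.71000
m₂^(3/2) = 20.83250^(1.5) = 95.08502
g_1 = m₃ / m₂^(3/2) = 73.71000 / 95.08502 ≈ 0.7752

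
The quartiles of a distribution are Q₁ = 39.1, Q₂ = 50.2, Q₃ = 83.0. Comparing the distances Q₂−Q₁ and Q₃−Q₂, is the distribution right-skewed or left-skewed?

Q₂ − Q₁ = 11.1;  Q₃ − Q₂ = 32.8
Q₃ − Q₂ > Q₂ − Q₁ ⇒ the upper half is more spread out ⇒ right-skewed.

right-skewed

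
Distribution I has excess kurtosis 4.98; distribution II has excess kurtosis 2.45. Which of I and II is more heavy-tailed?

I

Higher excess kurtosis ⇒ heavier tails relative to the normal distribution.
4.98 vs 2.45: the larger is 4.98, so I has heavier tails.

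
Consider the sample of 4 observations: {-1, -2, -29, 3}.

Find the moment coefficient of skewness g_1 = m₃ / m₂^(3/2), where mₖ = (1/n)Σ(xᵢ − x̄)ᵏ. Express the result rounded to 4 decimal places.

-1.0779

x̄ = (-1 - 2 - 29 + 3) / 4 = -7.2500
deviations (xᵢ − x̄): 6.2500, 5.2500, -21.7500, 10.2500
Σ(xᵢ − x̄)² = 644.7500 ⇒ m₂ = 644.7500/4 = 161.18750
Σ(xᵢ − x̄)³ = -8823.3750 ⇒ m₃ = -8823.3750/4 = -2205.84375
m₂^(3/2) = 161.18750^(1.5) = 2046.43069
g_1 = m₃ / m₂^(3/2) = -2205.84375 / 2046.43069 ≈ -1.0779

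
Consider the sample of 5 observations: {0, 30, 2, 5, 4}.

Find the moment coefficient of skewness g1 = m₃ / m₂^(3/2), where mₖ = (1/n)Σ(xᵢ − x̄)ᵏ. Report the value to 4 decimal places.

x̄ = (0 + 30 + 2 + 5 + 4) / 5 = 8.2000
deviations (xᵢ − x̄): -8.2000, 21.8000, -6.2000, -3.2000, -4.2000
Σ(xᵢ − x̄)² = 608.8000 ⇒ m₂ = 608.8000/5 = 121.76000
Σ(xᵢ − x̄)³ = 9463.6800 ⇒ m₃ = 9463.6800/5 = 1892.73600
m₂^(3/2) = 121.76000^(1.5) = 1343.55967
g1 = m₃ / m₂^(3/2) = 1892.73600 / 1343.55967 ≈ 1.4087

1.4087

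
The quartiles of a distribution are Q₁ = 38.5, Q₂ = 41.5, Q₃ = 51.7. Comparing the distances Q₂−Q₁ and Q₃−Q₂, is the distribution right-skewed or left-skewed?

Q₂ − Q₁ = 3.0;  Q₃ − Q₂ = 10.2
Q₃ − Q₂ > Q₂ − Q₁ ⇒ the upper half is more spread out ⇒ right-skewed.

right-skewed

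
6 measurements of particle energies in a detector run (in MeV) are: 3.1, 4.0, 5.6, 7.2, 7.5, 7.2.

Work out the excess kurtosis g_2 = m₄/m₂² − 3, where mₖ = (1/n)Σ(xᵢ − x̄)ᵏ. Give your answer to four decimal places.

x̄ = 5.7667
Σ(xᵢ − x̄)² = 17.3733 ⇒ m₂ = 2.89556
Σ(xᵢ − x̄)⁴ = 77.7782 ⇒ m₄ = 12.96303
m₂² = 8.38424
g_2 = m₄/m₂² − 3 = 1.54612 − 3 ≈ -1.4539

-1.4539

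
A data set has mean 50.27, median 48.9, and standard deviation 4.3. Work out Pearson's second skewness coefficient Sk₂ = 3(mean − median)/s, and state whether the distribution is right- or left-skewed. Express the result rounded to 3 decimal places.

Sk₂ = 3(50.27 − 48.9) / 4.3 = 3 × 1.3700 / 4.3
    = 4.1100 / 4.3 ≈ 0.956
Sk₂ > 0 ⇒ mean > median ⇒ right-skewed (positive skew).

0.956, right-skewed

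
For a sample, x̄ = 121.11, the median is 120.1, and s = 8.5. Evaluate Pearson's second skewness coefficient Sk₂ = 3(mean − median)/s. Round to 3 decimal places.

0.356

Sk₂ = 3(121.11 − 120.1) / 8.5 = 3 × 1.0100 / 8.5
    = 3.0300 / 8.5 ≈ 0.356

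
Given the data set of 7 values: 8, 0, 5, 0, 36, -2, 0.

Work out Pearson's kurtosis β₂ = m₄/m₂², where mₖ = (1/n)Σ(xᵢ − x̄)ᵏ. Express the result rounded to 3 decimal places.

4.541

x̄ = 6.7143
Σ(xᵢ − x̄)² = 1073.4286 ⇒ m₂ = 153.34694
Σ(xᵢ − x̄)⁴ = 747443.9009 ⇒ m₄ = 106777.70012
m₂² = 23515.28363
β₂ = m₄/m₂² = 106777.70012 / 23515.28363 ≈ 4.541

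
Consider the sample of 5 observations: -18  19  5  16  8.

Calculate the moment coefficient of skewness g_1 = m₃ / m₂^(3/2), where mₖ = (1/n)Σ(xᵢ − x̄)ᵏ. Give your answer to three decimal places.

x̄ = (-18 + 19 + 5 + 16 + 8) / 5 = 6.0000
deviations (xᵢ − x̄): -24.0000, 13.0000, -1.0000, 10.0000, 2.0000
Σ(xᵢ − x̄)² = 850.0000 ⇒ m₂ = 850.0000/5 = 170.00000
Σ(xᵢ − x̄)³ = -10620.0000 ⇒ m₃ = -10620.0000/5 = -2124.00000
m₂^(3/2) = 170.00000^(1.5) = 2216.52882
g_1 = m₃ / m₂^(3/2) = -2124.00000 / 2216.52882 ≈ -0.958

-0.958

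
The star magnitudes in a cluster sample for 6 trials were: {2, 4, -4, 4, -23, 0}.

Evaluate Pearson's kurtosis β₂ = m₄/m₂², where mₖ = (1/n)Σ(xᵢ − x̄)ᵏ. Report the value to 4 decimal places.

x̄ = -2.8333
Σ(xᵢ − x̄)² = 532.8333 ⇒ m₂ = 88.80556
Σ(xᵢ − x̄)⁴ = 170373.1528 ⇒ m₄ = 28395.52546
m₂² = 7886.42670
β₂ = m₄/m₂² = 28395.52546 / 7886.42670 ≈ 3.6006

3.6006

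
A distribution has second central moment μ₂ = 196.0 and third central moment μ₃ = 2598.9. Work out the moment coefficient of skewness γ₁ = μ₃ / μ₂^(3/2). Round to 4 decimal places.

σ = √μ₂ = √196.0 = 14.00000
σ³ = μ₂^(3/2) = 2744.00000
γ₁ = μ₃/σ³ = 2598.9 / 2744.00000 ≈ 0.9471

0.9471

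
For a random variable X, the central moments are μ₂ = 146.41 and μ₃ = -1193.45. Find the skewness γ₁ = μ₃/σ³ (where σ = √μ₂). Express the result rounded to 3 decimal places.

-0.674

σ = √μ₂ = √146.41 = 12.10000
σ³ = μ₂^(3/2) = 1771.56100
γ₁ = μ₃/σ³ = -1193.45 / 1771.56100 ≈ -0.674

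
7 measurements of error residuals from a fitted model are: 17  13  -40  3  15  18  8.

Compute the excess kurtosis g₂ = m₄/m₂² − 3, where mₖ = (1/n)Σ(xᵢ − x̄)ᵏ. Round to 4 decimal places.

1.5550

x̄ = 4.8571
Σ(xᵢ − x̄)² = 2514.8571 ⇒ m₂ = 359.26531
Σ(xᵢ − x̄)⁴ = 4115469.2362 ⇒ m₄ = 587924.17659
m₂² = 129071.56018
g₂ = m₄/m₂² − 3 = 4.55502 − 3 ≈ 1.5550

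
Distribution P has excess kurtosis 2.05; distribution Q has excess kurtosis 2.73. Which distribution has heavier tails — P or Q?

Higher excess kurtosis ⇒ heavier tails relative to the normal distribution.
2.05 vs 2.73: the larger is 2.73, so Q has heavier tails.

Q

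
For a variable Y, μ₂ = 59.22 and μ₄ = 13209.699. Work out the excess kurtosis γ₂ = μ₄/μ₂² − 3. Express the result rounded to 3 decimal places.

0.767

μ₂² = 59.22² = 3507.00840
μ₄/μ₂² = 13209.699 / 3507.00840 = 3.76666
γ₂ = 3.76666 − 3 ≈ 0.767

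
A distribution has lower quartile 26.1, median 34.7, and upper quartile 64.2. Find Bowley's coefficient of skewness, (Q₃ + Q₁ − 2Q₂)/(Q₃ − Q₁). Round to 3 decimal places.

numerator: Q₃ + Q₁ − 2Q₂ = 64.2 + 26.1 − 2×34.7 = 20.9000
denominator: Q₃ − Q₁ = 64.2 − 26.1 = 38.1000
Bowley skewness = 20.9000 / 38.1000 ≈ 0.549

0.549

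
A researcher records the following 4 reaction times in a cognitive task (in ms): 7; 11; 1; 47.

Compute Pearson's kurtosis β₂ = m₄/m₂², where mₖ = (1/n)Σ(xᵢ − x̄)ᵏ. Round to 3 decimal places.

x̄ = 16.5000
Σ(xᵢ − x̄)² = 1291.0000 ⇒ m₂ = 322.75000
Σ(xᵢ − x̄)⁴ = 932145.2500 ⇒ m₄ = 233036.31250
m₂² = 104167.56250
β₂ = m₄/m₂² = 233036.31250 / 104167.56250 ≈ 2.237

2.237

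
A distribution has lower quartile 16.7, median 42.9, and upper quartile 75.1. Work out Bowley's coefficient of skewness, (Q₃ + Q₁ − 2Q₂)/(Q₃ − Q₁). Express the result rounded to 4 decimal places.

0.1027

numerator: Q₃ + Q₁ − 2Q₂ = 75.1 + 16.7 − 2×42.9 = 6.0000
denominator: Q₃ − Q₁ = 75.1 − 16.7 = 58.4000
Bowley skewness = 6.0000 / 58.4000 ≈ 0.1027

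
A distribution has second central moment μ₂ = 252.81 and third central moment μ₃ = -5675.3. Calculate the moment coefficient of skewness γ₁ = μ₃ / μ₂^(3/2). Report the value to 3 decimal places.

-1.412

σ = √μ₂ = √252.81 = 15.90000
σ³ = μ₂^(3/2) = 4019.67900
γ₁ = μ₃/σ³ = -5675.3 / 4019.67900 ≈ -1.412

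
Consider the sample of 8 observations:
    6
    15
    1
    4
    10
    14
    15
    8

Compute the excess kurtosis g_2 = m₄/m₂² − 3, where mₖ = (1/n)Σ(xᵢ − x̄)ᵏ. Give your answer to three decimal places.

x̄ = 9.1250
Σ(xᵢ − x̄)² = 196.8750 ⇒ m₂ = 24.60938
Σ(xᵢ − x̄)⁴ = 8092.9629 ⇒ m₄ = 1011.62036
m₂² = 605.62134
g_2 = m₄/m₂² − 3 = 1.67038 − 3 ≈ -1.330

-1.330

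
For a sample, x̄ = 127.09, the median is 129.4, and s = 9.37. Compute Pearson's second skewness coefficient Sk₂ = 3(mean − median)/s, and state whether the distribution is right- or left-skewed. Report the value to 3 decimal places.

-0.740, left-skewed

Sk₂ = 3(127.09 − 129.4) / 9.37 = 3 × -2.3100 / 9.37
    = -6.9300 / 9.37 ≈ -0.740
Sk₂ < 0 ⇒ mean < median ⇒ left-skewed (negative skew).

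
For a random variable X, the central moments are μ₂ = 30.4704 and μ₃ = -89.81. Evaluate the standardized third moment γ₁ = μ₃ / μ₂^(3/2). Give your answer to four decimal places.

σ = √μ₂ = √30.4704 = 5.52000
σ³ = μ₂^(3/2) = 168.19661
γ₁ = μ₃/σ³ = -89.81 / 168.19661 ≈ -0.5340

-0.5340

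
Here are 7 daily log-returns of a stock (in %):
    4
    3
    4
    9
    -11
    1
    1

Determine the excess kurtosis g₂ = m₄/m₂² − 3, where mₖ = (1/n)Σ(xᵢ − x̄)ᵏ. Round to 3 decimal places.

0.793

x̄ = 1.5714
Σ(xᵢ − x̄)² = 227.7143 ⇒ m₂ = 32.53061
Σ(xᵢ − x̄)⁴ = 28096.0875 ⇒ m₄ = 4013.72678
m₂² = 1058.24073
g₂ = m₄/m₂² − 3 = 3.79283 − 3 ≈ 0.793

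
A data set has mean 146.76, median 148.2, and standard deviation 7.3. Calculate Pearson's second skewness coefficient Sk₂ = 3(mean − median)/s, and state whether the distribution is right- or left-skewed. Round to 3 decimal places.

Sk₂ = 3(146.76 − 148.2) / 7.3 = 3 × -1.4400 / 7.3
    = -4.3200 / 7.3 ≈ -0.592
Sk₂ < 0 ⇒ mean < median ⇒ left-skewed (negative skew).

-0.592, left-skewed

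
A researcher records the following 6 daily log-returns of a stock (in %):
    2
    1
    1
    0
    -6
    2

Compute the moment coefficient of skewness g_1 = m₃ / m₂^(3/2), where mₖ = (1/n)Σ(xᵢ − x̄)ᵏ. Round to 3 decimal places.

-1.555

x̄ = (2 + 1 + 1 + 0 - 6 + 2) / 6 = 0.0000
deviations (xᵢ − x̄): 2.0000, 1.0000, 1.0000, 0.0000, -6.0000, 2.0000
Σ(xᵢ − x̄)² = 46.0000 ⇒ m₂ = 46.0000/6 = 7.66667
Σ(xᵢ − x̄)³ = -198.0000 ⇒ m₃ = -198.0000/6 = -33.00000
m₂^(3/2) = 7.66667^(1.5) = 21.22804
g_1 = m₃ / m₂^(3/2) = -33.00000 / 21.22804 ≈ -1.555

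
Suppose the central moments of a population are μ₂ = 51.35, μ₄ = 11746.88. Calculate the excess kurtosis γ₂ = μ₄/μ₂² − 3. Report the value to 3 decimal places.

μ₂² = 51.35² = 2636.82250
μ₄/μ₂² = 11746.88 / 2636.82250 = 4.45494
γ₂ = 4.45494 − 3 ≈ 1.455

1.455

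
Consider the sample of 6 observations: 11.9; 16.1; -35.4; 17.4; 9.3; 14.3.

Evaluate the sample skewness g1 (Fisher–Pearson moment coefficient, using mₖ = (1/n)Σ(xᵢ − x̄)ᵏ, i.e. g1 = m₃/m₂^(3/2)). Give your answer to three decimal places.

x̄ = (11.9 + 16.1 - 35.4 + 17.4 + 9.3 + 14.3) / 6 = 5.6000
deviations (xᵢ − x̄): 6.3000, 10.5000, -41.0000, 11.8000, 3.7000, 8.7000
Σ(xᵢ − x̄)² = 2059.5600 ⇒ m₂ = 2059.5600/6 = 343.26000
Σ(xᵢ − x̄)³ = -65161.1400 ⇒ m₃ = -65161.1400/6 = -10860.19000
m₂^(3/2) = 343.26000^(1.5) = 6359.67317
g1 = m₃ / m₂^(3/2) = -10860.19000 / 6359.67317 ≈ -1.708

-1.708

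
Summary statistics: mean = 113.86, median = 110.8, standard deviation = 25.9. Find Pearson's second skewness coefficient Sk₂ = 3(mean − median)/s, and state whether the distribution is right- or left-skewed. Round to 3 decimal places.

0.354, right-skewed

Sk₂ = 3(113.86 − 110.8) / 25.9 = 3 × 3.0600 / 25.9
    = 9.1800 / 25.9 ≈ 0.354
Sk₂ > 0 ⇒ mean > median ⇒ right-skewed (positive skew).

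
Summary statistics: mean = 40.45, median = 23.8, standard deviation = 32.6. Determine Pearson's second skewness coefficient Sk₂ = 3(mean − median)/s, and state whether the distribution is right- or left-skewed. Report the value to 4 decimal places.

Sk₂ = 3(40.45 − 23.8) / 32.6 = 3 × 16.6500 / 32.6
    = 49.9500 / 32.6 ≈ 1.5322
Sk₂ > 0 ⇒ mean > median ⇒ right-skewed (positive skew).

1.5322, right-skewed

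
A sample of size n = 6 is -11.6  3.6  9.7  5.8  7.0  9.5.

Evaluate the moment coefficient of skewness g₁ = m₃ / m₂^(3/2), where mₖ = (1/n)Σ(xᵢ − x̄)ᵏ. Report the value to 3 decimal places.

x̄ = (-11.6 + 3.6 + 9.7 + 5.8 + 7.0 + 9.5) / 6 = 4.0000
deviations (xᵢ − x̄): -15.6000, -0.4000, 5.7000, 1.8000, 3.0000, 5.5000
Σ(xᵢ − x̄)² = 318.5000 ⇒ m₂ = 318.5000/6 = 53.08333
Σ(xᵢ − x̄)³ = -3412.0800 ⇒ m₃ = -3412.0800/6 = -568.68000
m₂^(3/2) = 53.08333^(1.5) = 386.75620
g₁ = m₃ / m₂^(3/2) = -568.68000 / 386.75620 ≈ -1.470

-1.470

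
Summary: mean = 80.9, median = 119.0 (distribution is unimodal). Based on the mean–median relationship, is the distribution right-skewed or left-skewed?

mean − median = 80.9 − 119.0 = -38.1
mean < median ⇒ the longer tail is on the left ⇒ left-skewed (negatively skewed).

left-skewed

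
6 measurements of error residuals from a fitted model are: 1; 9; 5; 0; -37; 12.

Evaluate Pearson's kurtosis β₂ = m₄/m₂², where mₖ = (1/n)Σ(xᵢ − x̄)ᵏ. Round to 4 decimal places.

3.7542

x̄ = -1.6667
Σ(xᵢ − x̄)² = 1603.3333 ⇒ m₂ = 267.22222
Σ(xᵢ − x̄)⁴ = 1608478.4444 ⇒ m₄ = 268079.74074
m₂² = 71407.71605
β₂ = m₄/m₂² = 268079.74074 / 71407.71605 ≈ 3.7542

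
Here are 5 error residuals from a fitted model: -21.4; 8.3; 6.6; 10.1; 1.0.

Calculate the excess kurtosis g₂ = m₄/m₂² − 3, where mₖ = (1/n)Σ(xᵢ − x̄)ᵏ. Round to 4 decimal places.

x̄ = 0.9200
Σ(xᵢ − x̄)² = 669.1880 ⇒ m₂ = 133.83760
Σ(xᵢ − x̄)⁴ = 259294.7744 ⇒ m₄ = 51858.95489
m₂² = 17912.50317
g₂ = m₄/m₂² − 3 = 2.89513 − 3 ≈ -0.1049

-0.1049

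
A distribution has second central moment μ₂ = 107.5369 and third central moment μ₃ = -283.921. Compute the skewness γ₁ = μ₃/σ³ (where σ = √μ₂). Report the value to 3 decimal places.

-0.255

σ = √μ₂ = √107.5369 = 10.37000
σ³ = μ₂^(3/2) = 1115.15765
γ₁ = μ₃/σ³ = -283.921 / 1115.15765 ≈ -0.255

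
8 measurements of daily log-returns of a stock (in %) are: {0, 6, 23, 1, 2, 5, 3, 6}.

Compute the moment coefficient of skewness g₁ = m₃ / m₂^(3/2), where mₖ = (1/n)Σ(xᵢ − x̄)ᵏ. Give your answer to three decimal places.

x̄ = (0 + 6 + 23 + 1 + 2 + 5 + 3 + 6) / 8 = 5.7500
deviations (xᵢ − x̄): -5.7500, 0.2500, 17.2500, -4.7500, -3.7500, -0.7500, -2.7500, 0.2500
Σ(xᵢ − x̄)² = 375.5000 ⇒ m₂ = 375.5000/8 = 46.93750
Σ(xᵢ − x̄)³ = 4761.7500 ⇒ m₃ = 4761.7500/8 = 595.21875
m₂^(3/2) = 46.93750^(1.5) = 321.57326
g₁ = m₃ / m₂^(3/2) = 595.21875 / 321.57326 ≈ 1.851

1.851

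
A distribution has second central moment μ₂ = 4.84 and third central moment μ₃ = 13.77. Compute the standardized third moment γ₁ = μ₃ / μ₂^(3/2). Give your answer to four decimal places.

σ = √μ₂ = √4.84 = 2.20000
σ³ = μ₂^(3/2) = 10.64800
γ₁ = μ₃/σ³ = 13.77 / 10.64800 ≈ 1.2932

1.2932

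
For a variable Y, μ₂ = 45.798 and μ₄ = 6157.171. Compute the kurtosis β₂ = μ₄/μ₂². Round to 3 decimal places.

2.936

μ₂² = 45.798² = 2097.45680
μ₄/μ₂² = 6157.171 / 2097.45680 = 2.93554
β₂ ≈ 2.936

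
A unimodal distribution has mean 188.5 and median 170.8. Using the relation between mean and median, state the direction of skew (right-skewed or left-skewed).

right-skewed

mean − median = 188.5 − 170.8 = 17.7
mean > median ⇒ the longer tail is on the right ⇒ right-skewed (positively skewed).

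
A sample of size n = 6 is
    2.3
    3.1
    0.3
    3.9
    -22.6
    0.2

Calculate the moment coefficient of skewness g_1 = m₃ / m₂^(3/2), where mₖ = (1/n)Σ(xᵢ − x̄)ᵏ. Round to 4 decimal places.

-1.7033

x̄ = (2.3 + 3.1 + 0.3 + 3.9 - 22.6 + 0.2) / 6 = -2.1333
deviations (xᵢ − x̄): 4.4333, 5.2333, 2.4333, 6.0333, -20.4667, 2.3333
Σ(xᵢ − x̄)² = 513.6933 ⇒ m₂ = 513.6933/6 = 85.61556
Σ(xᵢ − x̄)³ = -8095.9724 ⇒ m₃ = -8095.9724/6 = -1349.32874
m₂^(3/2) = 85.61556^(1.5) = 792.18938
g_1 = m₃ / m₂^(3/2) = -1349.32874 / 792.18938 ≈ -1.7033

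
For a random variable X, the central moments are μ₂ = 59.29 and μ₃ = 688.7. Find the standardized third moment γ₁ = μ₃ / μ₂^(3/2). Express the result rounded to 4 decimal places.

1.5085

σ = √μ₂ = √59.29 = 7.70000
σ³ = μ₂^(3/2) = 456.53300
γ₁ = μ₃/σ³ = 688.7 / 456.53300 ≈ 1.5085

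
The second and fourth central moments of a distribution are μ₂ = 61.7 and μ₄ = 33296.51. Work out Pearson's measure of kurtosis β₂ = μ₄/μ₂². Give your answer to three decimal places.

μ₂² = 61.7² = 3806.89000
μ₄/μ₂² = 33296.51 / 3806.89000 = 8.74638
β₂ ≈ 8.746

8.746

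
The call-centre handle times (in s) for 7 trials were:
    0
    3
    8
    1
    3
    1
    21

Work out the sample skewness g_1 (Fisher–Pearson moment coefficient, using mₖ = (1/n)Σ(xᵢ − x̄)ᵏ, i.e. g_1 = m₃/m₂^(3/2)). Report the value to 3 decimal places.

x̄ = (0 + 3 + 8 + 1 + 3 + 1 + 21) / 7 = 5.2857
deviations (xᵢ − x̄): -5.2857, -2.2857, 2.7143, -4.2857, -2.2857, -4.2857, 15.7143
Σ(xᵢ − x̄)² = 329.4286 ⇒ m₂ = 329.4286/7 = 47.06122
Σ(xᵢ − x̄)³ = 3571.4694 ⇒ m₃ = 3571.4694/7 = 510.20991
m₂^(3/2) = 47.06122^(1.5) = 322.84557
g_1 = m₃ / m₂^(3/2) = 510.20991 / 322.84557 ≈ 1.580

1.580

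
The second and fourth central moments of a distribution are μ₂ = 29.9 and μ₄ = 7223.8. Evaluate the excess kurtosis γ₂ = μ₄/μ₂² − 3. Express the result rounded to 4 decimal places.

5.0802

μ₂² = 29.9² = 894.01000
μ₄/μ₂² = 7223.8 / 894.01000 = 8.08022
γ₂ = 8.08022 − 3 ≈ 5.0802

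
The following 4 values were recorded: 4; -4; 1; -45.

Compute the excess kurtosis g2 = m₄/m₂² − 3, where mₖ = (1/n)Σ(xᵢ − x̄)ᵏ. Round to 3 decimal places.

-0.723

x̄ = -11.0000
Σ(xᵢ − x̄)² = 1574.0000 ⇒ m₂ = 393.50000
Σ(xᵢ − x̄)⁴ = 1410098.0000 ⇒ m₄ = 352524.50000
m₂² = 154842.25000
g2 = m₄/m₂² − 3 = 2.27667 − 3 ≈ -0.723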